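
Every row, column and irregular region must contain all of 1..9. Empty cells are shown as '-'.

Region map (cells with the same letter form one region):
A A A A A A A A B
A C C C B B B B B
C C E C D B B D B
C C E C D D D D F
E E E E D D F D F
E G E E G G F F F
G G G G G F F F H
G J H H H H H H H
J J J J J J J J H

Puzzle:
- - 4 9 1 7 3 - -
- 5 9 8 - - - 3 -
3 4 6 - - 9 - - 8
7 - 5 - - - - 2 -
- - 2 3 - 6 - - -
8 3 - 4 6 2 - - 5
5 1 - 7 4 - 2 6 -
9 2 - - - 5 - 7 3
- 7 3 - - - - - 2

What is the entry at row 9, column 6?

row 1, column 9 = 6 (sole candidate).
row 4, column 2 = 6 (sole candidate).
row 4, column 4 = 1 (sole candidate).
row 5, column 1 = 1 (sole candidate).
row 5, column 2 = 9 (sole candidate).
row 6, column 3 = 7 (sole candidate).
row 7, column 3 = 8 (sole candidate).
row 7, column 6 = 3 (sole candidate).
row 7, column 9 = 9 (sole candidate).
row 8, column 3 = 1 (sole candidate).
row 8, column 4 = 6 (sole candidate).
row 8, column 5 = 8 (sole candidate).
row 8, column 7 = 4 (sole candidate).
row 9, column 4 = 5 (sole candidate).
row 9, column 5 = 9 (sole candidate).
row 1, column 1 = 2 (sole candidate).
row 1, column 2 = 8 (sole candidate).
row 1, column 8 = 5 (sole candidate).
row 2, column 1 = 6 (sole candidate).
row 3, column 4 = 2 (sole candidate).
row 3, column 8 = 1 (sole candidate).
row 4, column 5 = 3 (sole candidate).
row 4, column 9 = 4 (sole candidate).
row 5, column 9 = 7 (sole candidate).
row 6, column 8 = 9 (sole candidate).
row 9, column 1 = 4 (sole candidate).
row 9, column 8 = 8 (sole candidate).
row 2, column 9 = 1 (sole candidate).
row 4, column 6 = 8 (sole candidate).
row 4, column 7 = 9 (sole candidate).
row 5, column 5 = 5 (sole candidate).
row 5, column 7 = 8 (sole candidate).
row 5, column 8 = 4 (sole candidate).
row 6, column 7 = 1 (sole candidate).
row 9, column 6 = 1: row 9 has {2,3,4,5,7,8,9}; col 6 has {2,3,5,6,7,8,9}; region has {2,3,4,5,7,8,9} → only 1 remains.

1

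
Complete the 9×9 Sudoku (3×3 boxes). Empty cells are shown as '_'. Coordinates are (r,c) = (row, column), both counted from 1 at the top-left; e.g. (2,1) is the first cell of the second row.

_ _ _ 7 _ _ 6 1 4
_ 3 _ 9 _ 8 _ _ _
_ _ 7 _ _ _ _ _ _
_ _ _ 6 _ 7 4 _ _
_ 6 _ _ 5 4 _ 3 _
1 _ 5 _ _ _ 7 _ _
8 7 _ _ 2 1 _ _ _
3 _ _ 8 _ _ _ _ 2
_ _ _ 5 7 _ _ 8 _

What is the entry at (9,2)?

2

(1,5) = 3: row 1 has {1,4,6,7}; col 5 has {2,5,7}; box has {7,8,9} → only 3 remains.
(4,3) = 3: in row 4, 3 can only go here (every other open cell in that row sees a 3).
(5,1) = 7: in row 5, 7 can only go here (every other open cell in that row sees a 7).
(6,2) = 4: in row 6, 4 can only go here (every other open cell in that row sees a 4).
(8,8) = 7: in row 8, 7 can only go here (every other open cell in that row sees a 7).
(2,9) = 7: in row 2, 7 can only go here (every other open cell in that row sees a 7).
(7,8) = 4: in column 8, 4 can only go here (every other open cell in that column sees a 4).
(7,4) = 3: row 7 has {1,2,4,7,8}; col 4 has {5,6,7,8,9}; box has {1,2,5,7,8} → only 3 remains.
(6,4) = 2: row 6 has {1,4,5,7}; col 4 has {3,5,6,7,8,9}; box has {4,5,6,7} → only 2 remains.
(5,4) = 1: row 5 has {3,4,5,6,7}; col 4 has {2,3,5,6,7,8,9}; box has {2,4,5,6,7} → only 1 remains.
(3,4) = 4: row 3 has {7}; col 4 has {1,2,3,5,6,7,8,9}; box has {3,7,8,9} → only 4 remains.
(4,9) = 1: in row 4, 1 can only go here (every other open cell in that row sees a 1).
(4,8) = 5: in row 4, 5 can only go here (every other open cell in that row sees a 5).
(2,8) = 2: row 2 has {3,7,8,9}; col 8 has {1,3,4,5,7,8}; box has {1,4,6,7} → only 2 remains.
(3,8) = 9: row 3 has {4,7}; col 8 has {1,2,3,4,5,7,8}; box has {1,2,4,6,7} → only 9 remains.
(6,8) = 6: row 6 has {1,2,4,5,7}; col 8 has {1,2,3,4,5,7,8,9}; box has {1,3,4,5,7} → only 6 remains.
(2,7) = 5: row 2 has {2,3,7,8,9}; col 7 has {4,6,7}; box has {1,2,4,6,7,9} → only 5 remains.
(7,7) = 9: row 7 has {1,2,3,4,7,8}; col 7 has {4,5,6,7}; box has {2,4,7,8} → only 9 remains.
(8,7) = 1: row 8 has {2,3,7,8}; col 7 has {4,5,6,7,9}; box has {2,4,7,8,9} → only 1 remains.
(9,7) = 3: row 9 has {5,7,8}; col 7 has {1,4,5,6,7,9}; box has {1,2,4,7,8,9} → only 3 remains.
(9,9) = 6: row 9 has {3,5,7,8}; col 9 has {1,2,4,7}; box has {1,2,3,4,7,8,9} → only 6 remains.
(3,7) = 8: row 3 has {4,7,9}; col 7 has {1,3,4,5,6,7,9}; box has {1,2,4,5,6,7,9} → only 8 remains.
(3,9) = 3: row 3 has {4,7,8,9}; col 9 has {1,2,4,6,7}; box has {1,2,4,5,6,7,8,9} → only 3 remains.
(5,7) = 2: row 5 has {1,3,4,5,6,7}; col 7 has {1,3,4,5,6,7,8,9}; box has {1,3,4,5,6,7} → only 2 remains.
(7,3) = 6: row 7 has {1,2,3,4,7,8,9}; col 3 has {3,5,7}; box has {3,7,8} → only 6 remains.
(7,9) = 5: row 7 has {1,2,3,4,6,7,8,9}; col 9 has {1,2,3,4,6,7}; box has {1,2,3,4,6,7,8,9} → only 5 remains.
(9,6) = 9: row 9 has {3,5,6,7,8}; col 6 has {1,4,7,8}; box has {1,2,3,5,7,8} → only 9 remains.
(6,6) = 3: row 6 has {1,2,4,5,6,7}; col 6 has {1,4,7,8,9}; box has {1,2,4,5,6,7} → only 3 remains.
(8,6) = 6: row 8 has {1,2,3,7,8}; col 6 has {1,3,4,7,8,9}; box has {1,2,3,5,7,8,9} → only 6 remains.
(8,5) = 4: row 8 has {1,2,3,6,7,8}; col 5 has {2,3,5,7}; box has {1,2,3,5,6,7,8,9} → only 4 remains.
(8,3) = 9: row 8 has {1,2,3,4,6,7,8}; col 3 has {3,5,6,7}; box has {3,6,7,8} → only 9 remains.
(5,3) = 8: row 5 has {1,2,3,4,5,6,7}; col 3 has {3,5,6,7,9}; box has {1,3,4,5,6,7} → only 8 remains.
(5,9) = 9: row 5 has {1,2,3,4,5,6,7,8}; col 9 has {1,2,3,4,5,6,7}; box has {1,2,3,4,5,6,7} → only 9 remains.
(6,9) = 8: row 6 has {1,2,3,4,5,6,7}; col 9 has {1,2,3,4,5,6,7,9}; box has {1,2,3,4,5,6,7,9} → only 8 remains.
(8,2) = 5: row 8 has {1,2,3,4,6,7,8,9}; col 2 has {3,4,6,7}; box has {3,6,7,8,9} → only 5 remains.
(1,3) = 2: row 1 has {1,3,4,6,7}; col 3 has {3,5,6,7,8,9}; box has {3,7} → only 2 remains.
(1,6) = 5: row 1 has {1,2,3,4,6,7}; col 6 has {1,3,4,6,7,8,9}; box has {3,4,7,8,9} → only 5 remains.
(3,2) = 1: row 3 has {3,4,7,8,9}; col 2 has {3,4,5,6,7}; box has {2,3,7} → only 1 remains.
(3,5) = 6: row 3 has {1,3,4,7,8,9}; col 5 has {2,3,4,5,7}; box has {3,4,5,7,8,9} → only 6 remains.
(3,6) = 2: row 3 has {1,3,4,6,7,8,9}; col 6 has {1,3,4,5,6,7,8,9}; box has {3,4,5,6,7,8,9} → only 2 remains.
(6,5) = 9: row 6 has {1,2,3,4,5,6,7,8}; col 5 has {2,3,4,5,6,7}; box has {1,2,3,4,5,6,7} → only 9 remains.
(9,2) = 2: row 9 has {3,5,6,7,8,9}; col 2 has {1,3,4,5,6,7}; box has {3,5,6,7,8,9} → only 2 remains.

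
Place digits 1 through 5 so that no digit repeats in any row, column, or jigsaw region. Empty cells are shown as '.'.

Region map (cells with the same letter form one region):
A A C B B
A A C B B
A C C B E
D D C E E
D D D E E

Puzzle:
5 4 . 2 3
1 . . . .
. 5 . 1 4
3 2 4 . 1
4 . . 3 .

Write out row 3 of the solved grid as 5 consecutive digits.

row 1, column 3 = 1 (sole candidate).
row 2, column 2 = 3 (sole candidate).
row 2, column 3 = 2 (sole candidate).
row 2, column 5 = 5 (sole candidate).
row 3, column 1 = 2: row 3 has {1,4,5}; col 1 has {1,3,4,5}; region has {1,3,4,5} → only 2 remains.
row 3, column 3 = 3: row 3 has {1,2,4,5}; col 3 has {1,2,4}; region has {1,2,4,5} → only 3 remains.

25314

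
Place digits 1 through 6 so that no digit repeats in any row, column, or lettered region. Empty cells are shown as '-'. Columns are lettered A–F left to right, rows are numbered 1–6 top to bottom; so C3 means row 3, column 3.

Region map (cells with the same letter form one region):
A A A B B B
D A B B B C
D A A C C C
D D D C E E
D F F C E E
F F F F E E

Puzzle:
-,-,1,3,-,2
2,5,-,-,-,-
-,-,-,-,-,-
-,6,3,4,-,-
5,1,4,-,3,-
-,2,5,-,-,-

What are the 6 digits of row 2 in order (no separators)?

B1 = 4 (sole candidate).
C2 = 6: row 2 has {2,5}; col 3 has {1,3,4,5}; region has {2,3} → only 6 remains.
D2 = 1: row 2 has {2,5,6}; col 4 has {3,4}; region has {2,3,6} → only 1 remains.
E2 = 4: row 2 has {1,2,5,6}; col 5 has {3}; region has {1,2,3,6} → only 4 remains.
F2 = 3: row 2 has {1,2,4,5,6}; col 6 has {2}; region has {4} → only 3 remains.

256143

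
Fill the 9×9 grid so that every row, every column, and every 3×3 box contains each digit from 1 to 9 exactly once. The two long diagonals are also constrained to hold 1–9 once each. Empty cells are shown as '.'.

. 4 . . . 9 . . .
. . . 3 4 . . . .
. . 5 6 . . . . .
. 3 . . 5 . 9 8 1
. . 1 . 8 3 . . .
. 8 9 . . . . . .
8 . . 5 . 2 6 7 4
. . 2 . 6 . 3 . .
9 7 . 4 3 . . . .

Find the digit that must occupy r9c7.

r7c2 = 1 (sole candidate).
r7c3 = 3 (sole candidate).
r7c5 = 9 (sole candidate).
r8c2 = 5 (sole candidate).
r9c3 = 6 (sole candidate).
r9c9 = 2 (sole candidate).
r2c2 = 9 (sole candidate).
r3c2 = 2 (sole candidate).
r4c4 = 7 (sole candidate).
r5c2 = 6 (sole candidate).
r8c1 = 4 (sole candidate).
r8c8 = 1 (sole candidate).
r9c8 = 5 (sole candidate).
r1c1 = 3 (sole candidate).
r4c1 = 2 (sole candidate).
r4c3 = 4 (sole candidate).
r4c6 = 6 (sole candidate).
r6c6 = 4 (sole candidate).
r8c4 = 8 (sole candidate).
r8c6 = 7 (sole candidate).
r8c9 = 9 (sole candidate).
r9c6 = 1 (sole candidate).
r9c7 = 8: row 9 has {1,2,3,4,5,6,7,9}; col 7 has {3,6,9}; box has {1,2,3,4,5,6,7,9} → only 8 remains.

8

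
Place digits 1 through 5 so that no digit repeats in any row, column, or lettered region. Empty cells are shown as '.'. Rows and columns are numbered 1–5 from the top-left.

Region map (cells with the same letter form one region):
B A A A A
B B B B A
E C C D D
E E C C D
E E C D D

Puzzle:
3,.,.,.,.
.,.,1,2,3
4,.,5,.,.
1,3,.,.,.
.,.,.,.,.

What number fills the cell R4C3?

R2C1 = 5: row 2 has {1,2,3}; col 1 has {1,3,4}; region has {1,2,3} → only 5 remains.
R2C2 = 4: row 2 has {1,2,3,5}; col 2 has {3}; region has {1,2,3,5} → only 4 remains.
R4C4 = 4: row 4 has {1,3}; col 4 has {2}; region has {5} → only 4 remains.
R5C1 = 2: row 5 has {}; col 1 has {1,3,4,5}; region has {1,3,4} → only 2 remains.
R5C2 = 5: row 5 has {2}; col 2 has {3,4}; region has {1,2,3,4} → only 5 remains.
R5C3 = 3: row 5 has {2,5}; col 3 has {1,5}; region has {4,5} → only 3 remains.
R5C4 = 1: row 5 has {2,3,5}; col 4 has {2,4}; region has {} → only 1 remains.
R5C5 = 4: row 5 has {1,2,3,5}; col 5 has {3}; region has {1} → only 4 remains.
R1C4 = 5: row 1 has {3}; col 4 has {1,2,4}; region has {3} → only 5 remains.
R3C4 = 3: row 3 has {4,5}; col 4 has {1,2,4,5}; region has {1,4} → only 3 remains.
R3C5 = 2: row 3 has {3,4,5}; col 5 has {3,4}; region has {1,3,4} → only 2 remains.
R4C3 = 2: row 4 has {1,3,4}; col 3 has {1,3,5}; region has {3,4,5} → only 2 remains.

2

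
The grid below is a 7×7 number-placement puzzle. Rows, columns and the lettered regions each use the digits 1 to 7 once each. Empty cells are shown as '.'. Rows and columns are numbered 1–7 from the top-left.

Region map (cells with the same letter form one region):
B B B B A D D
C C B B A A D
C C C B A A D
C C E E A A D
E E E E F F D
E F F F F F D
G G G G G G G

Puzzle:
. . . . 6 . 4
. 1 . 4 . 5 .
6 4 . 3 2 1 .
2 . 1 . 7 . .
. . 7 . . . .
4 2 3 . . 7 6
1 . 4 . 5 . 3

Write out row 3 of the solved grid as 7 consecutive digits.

row 2, column 5 = 3: row 2 has {1,4,5}; col 5 has {2,5,6,7}; region has {1,2,5,6,7} → only 3 remains.
row 3, column 3 = 5: row 3 has {1,2,3,4,6}; col 3 has {1,3,4,7}; region has {1,2,4,6} → only 5 remains.
row 3, column 7 = 7: row 3 has {1,2,3,4,5,6}; col 7 has {3,4,6}; region has {4,6} → only 7 remains.

6453217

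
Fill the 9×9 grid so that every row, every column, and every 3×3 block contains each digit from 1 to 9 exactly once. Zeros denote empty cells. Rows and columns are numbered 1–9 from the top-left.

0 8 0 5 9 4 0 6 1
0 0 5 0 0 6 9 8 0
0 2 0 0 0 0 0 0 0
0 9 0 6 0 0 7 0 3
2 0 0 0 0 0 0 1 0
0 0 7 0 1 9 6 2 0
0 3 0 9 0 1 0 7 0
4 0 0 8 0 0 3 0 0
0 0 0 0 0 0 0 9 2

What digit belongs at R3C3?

R1C3 = 3: row 1 has {1,4,5,6,8,9}; col 3 has {5,7}; box has {2,5,8} → only 3 remains.
R1C7 = 2: row 1 has {1,3,4,5,6,8,9}; col 7 has {3,6,7,9}; box has {1,6,8,9} → only 2 remains.
R8C8 = 5: row 8 has {3,4,8}; col 8 has {1,2,6,7,8,9}; box has {2,3,7,9} → only 5 remains.
R8C9 = 6: row 8 has {3,4,5,8}; col 9 has {1,2,3}; box has {2,3,5,7,9} → only 6 remains.
R1C1 = 7: row 1 has {1,2,3,4,5,6,8,9}; col 1 has {2,4}; box has {2,3,5,8} → only 7 remains.
R2C1 = 1: row 2 has {5,6,8,9}; col 1 has {2,4,7}; box has {2,3,5,7,8} → only 1 remains.
R2C2 = 4: row 2 has {1,5,6,8,9}; col 2 has {2,3,8,9}; box has {1,2,3,5,7,8} → only 4 remains.
R2C9 = 7: row 2 has {1,4,5,6,8,9}; col 9 has {1,2,3,6}; box has {1,2,6,8,9} → only 7 remains.
R4C8 = 4: row 4 has {3,6,7,9}; col 8 has {1,2,5,6,7,8,9}; box has {1,2,3,6,7} → only 4 remains.
R6C2 = 5: row 6 has {1,2,6,7,9}; col 2 has {2,3,4,8,9}; box has {2,7,9} → only 5 remains.
R6C9 = 8: row 6 has {1,2,5,6,7,9}; col 9 has {1,2,3,6,7}; box has {1,2,3,4,6,7} → only 8 remains.
R7C9 = 4: row 7 has {1,3,7,9}; col 9 has {1,2,3,6,7,8}; box has {2,3,5,6,7,9} → only 4 remains.
R3C8 = 3: row 3 has {2}; col 8 has {1,2,4,5,6,7,8,9}; box has {1,2,6,7,8,9} → only 3 remains.
R3C9 = 5: row 3 has {2,3}; col 9 has {1,2,3,4,6,7,8}; box has {1,2,3,6,7,8,9} → only 5 remains.
R4C1 = 8: row 4 has {3,4,6,7,9}; col 1 has {1,2,4,7}; box has {2,5,7,9} → only 8 remains.
R4C3 = 1: row 4 has {3,4,6,7,8,9}; col 3 has {3,5,7}; box has {2,5,7,8,9} → only 1 remains.
R5C2 = 6: row 5 has {1,2}; col 2 has {2,3,4,5,8,9}; box has {1,2,5,7,8,9} → only 6 remains.
R5C3 = 4: row 5 has {1,2,6}; col 3 has {1,3,5,7}; box has {1,2,5,6,7,8,9} → only 4 remains.
R5C7 = 5: row 5 has {1,2,4,6}; col 7 has {2,3,6,7,9}; box has {1,2,3,4,6,7,8} → only 5 remains.
R5C9 = 9: row 5 has {1,2,4,5,6}; col 9 has {1,2,3,4,5,6,7,8}; box has {1,2,3,4,5,6,7,8} → only 9 remains.
R6C1 = 3: row 6 has {1,2,5,6,7,8,9}; col 1 has {1,2,4,7,8}; box has {1,2,4,5,6,7,8,9} → only 3 remains.
R6C4 = 4: row 6 has {1,2,3,5,6,7,8,9}; col 4 has {5,6,8,9}; box has {1,6,9} → only 4 remains.
R7C7 = 8: row 7 has {1,3,4,7,9}; col 7 has {2,3,5,6,7,9}; box has {2,3,4,5,6,7,9} → only 8 remains.
R9C7 = 1: row 9 has {2,9}; col 7 has {2,3,5,6,7,8,9}; box has {2,3,4,5,6,7,8,9} → only 1 remains.
R3C7 = 4: row 3 has {2,3,5}; col 7 has {1,2,3,5,6,7,8,9}; box has {1,2,3,5,6,7,8,9} → only 4 remains.
R9C2 = 7: row 9 has {1,2,9}; col 2 has {2,3,4,5,6,8,9}; box has {3,4} → only 7 remains.
R9C4 = 3: row 9 has {1,2,7,9}; col 4 has {4,5,6,8,9}; box has {1,8,9} → only 3 remains.
R9C6 = 5: row 9 has {1,2,3,7,9}; col 6 has {1,4,6,9}; box has {1,3,8,9} → only 5 remains.
R2C4 = 2: row 2 has {1,4,5,6,7,8,9}; col 4 has {3,4,5,6,8,9}; box has {4,5,6,9} → only 2 remains.
R2C5 = 3: row 2 has {1,2,4,5,6,7,8,9}; col 5 has {1,9}; box has {2,4,5,6,9} → only 3 remains.
R4C6 = 2: row 4 has {1,3,4,6,7,8,9}; col 6 has {1,4,5,6,9}; box has {1,4,6,9} → only 2 remains.
R5C4 = 7: row 5 has {1,2,4,5,6,9}; col 4 has {2,3,4,5,6,8,9}; box has {1,2,4,6,9} → only 7 remains.
R5C5 = 8: row 5 has {1,2,4,5,6,7,9}; col 5 has {1,3,9}; box has {1,2,4,6,7,9} → only 8 remains.
R5C6 = 3: row 5 has {1,2,4,5,6,7,8,9}; col 6 has {1,2,4,5,6,9}; box has {1,2,4,6,7,8,9} → only 3 remains.
R8C2 = 1: row 8 has {3,4,5,6,8}; col 2 has {2,3,4,5,6,7,8,9}; box has {3,4,7} → only 1 remains.
R8C6 = 7: row 8 has {1,3,4,5,6,8}; col 6 has {1,2,3,4,5,6,9}; box has {1,3,5,8,9} → only 7 remains.
R9C1 = 6: row 9 has {1,2,3,5,7,9}; col 1 has {1,2,3,4,7,8}; box has {1,3,4,7} → only 6 remains.
R9C3 = 8: row 9 has {1,2,3,5,6,7,9}; col 3 has {1,3,4,5,7}; box has {1,3,4,6,7} → only 8 remains.
R9C5 = 4: row 9 has {1,2,3,5,6,7,8,9}; col 5 has {1,3,8,9}; box has {1,3,5,7,8,9} → only 4 remains.
R3C1 = 9: row 3 has {2,3,4,5}; col 1 has {1,2,3,4,6,7,8}; box has {1,2,3,4,5,7,8} → only 9 remains.
R3C3 = 6: row 3 has {2,3,4,5,9}; col 3 has {1,3,4,5,7,8}; box has {1,2,3,4,5,7,8,9} → only 6 remains.

6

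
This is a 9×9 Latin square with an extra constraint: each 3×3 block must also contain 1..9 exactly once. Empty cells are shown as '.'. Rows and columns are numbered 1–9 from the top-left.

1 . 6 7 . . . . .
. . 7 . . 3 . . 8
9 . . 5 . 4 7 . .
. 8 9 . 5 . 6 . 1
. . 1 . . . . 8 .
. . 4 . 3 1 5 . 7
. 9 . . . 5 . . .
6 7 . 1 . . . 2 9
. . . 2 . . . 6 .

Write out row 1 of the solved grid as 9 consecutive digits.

146789253

row 4, column 4 = 4: row 4 has {1,5,6,8,9}; col 4 has {1,2,5,7}; box has {1,3,5} → only 4 remains.
row 4, column 8 = 3: row 4 has {1,4,5,6,8,9}; col 8 has {2,6,8}; box has {1,5,6,7,8} → only 3 remains.
row 6, column 1 = 2: row 6 has {1,3,4,5,7}; col 1 has {1,6,9}; box has {1,4,8,9} → only 2 remains.
row 6, column 2 = 6: row 6 has {1,2,3,4,5,7}; col 2 has {7,8,9}; box has {1,2,4,8,9} → only 6 remains.
row 6, column 8 = 9: row 6 has {1,2,3,4,5,6,7}; col 8 has {2,3,6,8}; box has {1,3,5,6,7,8} → only 9 remains.
row 8, column 6 = 8: row 8 has {1,2,6,7,9}; col 6 has {1,3,4,5}; box has {1,2,5} → only 8 remains.
row 3, column 8 = 1: row 3 has {4,5,7,9}; col 8 has {2,3,6,8,9}; box has {7,8} → only 1 remains.
row 4, column 1 = 7: row 4 has {1,3,4,5,6,8,9}; col 1 has {1,2,6,9}; box has {1,2,4,6,8,9} → only 7 remains.
row 4, column 6 = 2: row 4 has {1,3,4,5,6,7,8,9}; col 6 has {1,3,4,5,8}; box has {1,3,4,5} → only 2 remains.
row 6, column 4 = 8: row 6 has {1,2,3,4,5,6,7,9}; col 4 has {1,2,4,5,7}; box has {1,2,3,4,5} → only 8 remains.
row 8, column 5 = 4: row 8 has {1,2,6,7,8,9}; col 5 has {3,5}; box has {1,2,5,8} → only 4 remains.
row 8, column 7 = 3: row 8 has {1,2,4,6,7,8,9}; col 7 has {5,6,7}; box has {2,6,9} → only 3 remains.
row 1, column 6 = 9: row 1 has {1,6,7}; col 6 has {1,2,3,4,5,8}; box has {3,4,5,7} → only 9 remains.
row 2, column 4 = 6: row 2 has {3,7,8}; col 4 has {1,2,4,5,7,8}; box has {3,4,5,7,9} → only 6 remains.
row 5, column 4 = 9: row 5 has {1,8}; col 4 has {1,2,4,5,6,7,8}; box has {1,2,3,4,5,8} → only 9 remains.
row 7, column 4 = 3: row 7 has {5,9}; col 4 has {1,2,4,5,6,7,8,9}; box has {1,2,4,5,8} → only 3 remains.
row 7, column 9 = 4: row 7 has {3,5,9}; col 9 has {1,7,8,9}; box has {2,3,6,9} → only 4 remains.
row 8, column 3 = 5: row 8 has {1,2,3,4,6,7,8,9}; col 3 has {1,4,6,7,9}; box has {6,7,9} → only 5 remains.
row 9, column 6 = 7: row 9 has {2,6}; col 6 has {1,2,3,4,5,8,9}; box has {1,2,3,4,5,8} → only 7 remains.
row 9, column 9 = 5: row 9 has {2,6,7}; col 9 has {1,4,7,8,9}; box has {2,3,4,6,9} → only 5 remains.
row 5, column 6 = 6: row 5 has {1,8,9}; col 6 has {1,2,3,4,5,7,8,9}; box has {1,2,3,4,5,8,9} → only 6 remains.
row 5, column 9 = 2: row 5 has {1,6,8,9}; col 9 has {1,4,5,7,8,9}; box has {1,3,5,6,7,8,9} → only 2 remains.
row 7, column 1 = 8: row 7 has {3,4,5,9}; col 1 has {1,2,6,7,9}; box has {5,6,7,9} → only 8 remains.
row 7, column 3 = 2: row 7 has {3,4,5,8,9}; col 3 has {1,4,5,6,7,9}; box has {5,6,7,8,9} → only 2 remains.
row 7, column 5 = 6: row 7 has {2,3,4,5,8,9}; col 5 has {3,4,5}; box has {1,2,3,4,5,7,8} → only 6 remains.
row 7, column 7 = 1: row 7 has {2,3,4,5,6,8,9}; col 7 has {3,5,6,7}; box has {2,3,4,5,6,9} → only 1 remains.
row 7, column 8 = 7: row 7 has {1,2,3,4,5,6,8,9}; col 8 has {1,2,3,6,8,9}; box has {1,2,3,4,5,6,9} → only 7 remains.
row 9, column 3 = 3: row 9 has {2,5,6,7}; col 3 has {1,2,4,5,6,7,9}; box has {2,5,6,7,8,9} → only 3 remains.
row 9, column 5 = 9: row 9 has {2,3,5,6,7}; col 5 has {3,4,5,6}; box has {1,2,3,4,5,6,7,8} → only 9 remains.
row 9, column 7 = 8: row 9 has {2,3,5,6,7,9}; col 7 has {1,3,5,6,7}; box has {1,2,3,4,5,6,7,9} → only 8 remains.
row 1, column 9 = 3: row 1 has {1,6,7,9}; col 9 has {1,2,4,5,7,8,9}; box has {1,7,8} → only 3 remains.
row 3, column 3 = 8: row 3 has {1,4,5,7,9}; col 3 has {1,2,3,4,5,6,7,9}; box has {1,6,7,9} → only 8 remains.
row 3, column 5 = 2: row 3 has {1,4,5,7,8,9}; col 5 has {3,4,5,6,9}; box has {3,4,5,6,7,9} → only 2 remains.
row 3, column 9 = 6: row 3 has {1,2,4,5,7,8,9}; col 9 has {1,2,3,4,5,7,8,9}; box has {1,3,7,8} → only 6 remains.
row 5, column 5 = 7: row 5 has {1,2,6,8,9}; col 5 has {2,3,4,5,6,9}; box has {1,2,3,4,5,6,8,9} → only 7 remains.
row 5, column 7 = 4: row 5 has {1,2,6,7,8,9}; col 7 has {1,3,5,6,7,8}; box has {1,2,3,5,6,7,8,9} → only 4 remains.
row 9, column 1 = 4: row 9 has {2,3,5,6,7,8,9}; col 1 has {1,2,6,7,8,9}; box has {2,3,5,6,7,8,9} → only 4 remains.
row 9, column 2 = 1: row 9 has {2,3,4,5,6,7,8,9}; col 2 has {6,7,8,9}; box has {2,3,4,5,6,7,8,9} → only 1 remains.
row 1, column 5 = 8: row 1 has {1,3,6,7,9}; col 5 has {2,3,4,5,6,7,9}; box has {2,3,4,5,6,7,9} → only 8 remains.
row 1, column 7 = 2: row 1 has {1,3,6,7,8,9}; col 7 has {1,3,4,5,6,7,8}; box has {1,3,6,7,8} → only 2 remains.
row 2, column 1 = 5: row 2 has {3,6,7,8}; col 1 has {1,2,4,6,7,8,9}; box has {1,6,7,8,9} → only 5 remains.
row 2, column 5 = 1: row 2 has {3,5,6,7,8}; col 5 has {2,3,4,5,6,7,8,9}; box has {2,3,4,5,6,7,8,9} → only 1 remains.
row 2, column 7 = 9: row 2 has {1,3,5,6,7,8}; col 7 has {1,2,3,4,5,6,7,8}; box has {1,2,3,6,7,8} → only 9 remains.
row 2, column 8 = 4: row 2 has {1,3,5,6,7,8,9}; col 8 has {1,2,3,6,7,8,9}; box has {1,2,3,6,7,8,9} → only 4 remains.
row 3, column 2 = 3: row 3 has {1,2,4,5,6,7,8,9}; col 2 has {1,6,7,8,9}; box has {1,5,6,7,8,9} → only 3 remains.
row 5, column 1 = 3: row 5 has {1,2,4,6,7,8,9}; col 1 has {1,2,4,5,6,7,8,9}; box has {1,2,4,6,7,8,9} → only 3 remains.
row 5, column 2 = 5: row 5 has {1,2,3,4,6,7,8,9}; col 2 has {1,3,6,7,8,9}; box has {1,2,3,4,6,7,8,9} → only 5 remains.
row 1, column 2 = 4: row 1 has {1,2,3,6,7,8,9}; col 2 has {1,3,5,6,7,8,9}; box has {1,3,5,6,7,8,9} → only 4 remains.
row 1, column 8 = 5: row 1 has {1,2,3,4,6,7,8,9}; col 8 has {1,2,3,4,6,7,8,9}; box has {1,2,3,4,6,7,8,9} → only 5 remains.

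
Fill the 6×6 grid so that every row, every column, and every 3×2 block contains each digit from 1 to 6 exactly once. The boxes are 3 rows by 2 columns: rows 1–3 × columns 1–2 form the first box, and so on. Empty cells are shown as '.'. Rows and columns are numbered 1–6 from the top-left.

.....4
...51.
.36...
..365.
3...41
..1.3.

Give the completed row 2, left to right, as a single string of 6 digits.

R1C3 = 2 (sole candidate).
R1C5 = 6 (sole candidate).
R2C3 = 4: row 2 has {1,5}; col 3 has {1,2,3,6}; box has {2,5,6} → only 4 remains.
R3C4 = 1 (sole candidate).
R3C5 = 2 (sole candidate).
R3C6 = 5 (sole candidate).
R4C6 = 2 (sole candidate).
R5C3 = 5 (sole candidate).
R5C4 = 2 (sole candidate).
R6C4 = 4 (sole candidate).
R6C6 = 6 (sole candidate).
R1C4 = 3 (sole candidate).
R2C6 = 3: row 2 has {1,4,5}; col 6 has {1,2,4,5,6}; box has {1,2,4,5,6} → only 3 remains.
R3C1 = 4 (sole candidate).
R4C1 = 1 (sole candidate).
R4C2 = 4 (sole candidate).
R5C2 = 6 (sole candidate).
R1C1 = 5 (sole candidate).
R1C2 = 1 (sole candidate).
R2C2 = 2: row 2 has {1,3,4,5}; col 2 has {1,3,4,6}; box has {1,3,4,5} → only 2 remains.
R6C1 = 2 (sole candidate).
R6C2 = 5 (sole candidate).
R2C1 = 6: row 2 has {1,2,3,4,5}; col 1 has {1,2,3,4,5}; box has {1,2,3,4,5} → only 6 remains.

624513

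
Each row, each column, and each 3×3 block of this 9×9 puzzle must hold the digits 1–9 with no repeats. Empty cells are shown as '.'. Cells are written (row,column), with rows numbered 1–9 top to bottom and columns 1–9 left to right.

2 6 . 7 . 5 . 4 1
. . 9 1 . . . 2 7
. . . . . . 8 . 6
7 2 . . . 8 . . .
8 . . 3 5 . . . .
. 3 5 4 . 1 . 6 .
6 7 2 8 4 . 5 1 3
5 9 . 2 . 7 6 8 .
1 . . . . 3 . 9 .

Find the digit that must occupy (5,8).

7

(2,7) = 3 (sole candidate).
(3,4) = 9 (sole candidate).
(3,8) = 5 (sole candidate).
(4,4) = 6 (sole candidate).
(4,5) = 9 (sole candidate).
(4,8) = 3 (sole candidate).
(5,6) = 2 (sole candidate).
(5,8) = 7: row 5 has {2,3,5,8}; col 8 has {1,2,3,4,5,6,8,9}; box has {3,6} → only 7 remains.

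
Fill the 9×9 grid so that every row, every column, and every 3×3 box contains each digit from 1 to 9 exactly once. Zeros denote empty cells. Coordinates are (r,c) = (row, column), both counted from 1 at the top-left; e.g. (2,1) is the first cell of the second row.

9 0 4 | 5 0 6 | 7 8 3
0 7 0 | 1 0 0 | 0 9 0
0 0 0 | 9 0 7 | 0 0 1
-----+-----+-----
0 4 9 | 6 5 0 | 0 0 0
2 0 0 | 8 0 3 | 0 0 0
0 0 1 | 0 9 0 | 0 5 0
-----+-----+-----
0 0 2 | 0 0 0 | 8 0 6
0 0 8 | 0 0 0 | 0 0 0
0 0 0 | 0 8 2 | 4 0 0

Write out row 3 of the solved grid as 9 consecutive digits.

823947561

(1,5) = 2 (sole candidate).
(4,6) = 1 (sole candidate).
(6,6) = 4 (sole candidate).
(1,2) = 1 (sole candidate).
(2,6) = 8 (sole candidate).
(5,5) = 7 (sole candidate).
(6,4) = 2 (sole candidate).
(3,2) = 2: in column 2, 2 can only go here (every other open cell in that column sees a 2).
(3,1) = 8: in row 3, 8 can only go here (every other open cell in that row sees an 8).
(4,9) = 8 (hidden single in row 4).
(6,9) = 7 (sole candidate).
(4,1) = 7 (hidden single in row 4).
(6,2) = 8 (hidden single in row 6).
(9,3) = 7 (hidden single in column 3).
(9,4) = 3 (sole candidate).
(9,8) = 1 (sole candidate).
(5,7) = 1 (hidden single in row 5).
(5,9) = 9 (hidden single in row 5).
(9,9) = 5 (sole candidate).
(8,9) = 2 (sole candidate).
(9,1) = 6 (sole candidate).
(9,2) = 9 (sole candidate).
(2,9) = 4 (sole candidate).
(3,8) = 6: row 3 has {1,2,7,8,9}; col 8 has {1,5,8,9}; box has {1,3,4,7,8,9} → only 6 remains.
(5,8) = 4 (sole candidate).
(6,1) = 3 (sole candidate).
(6,7) = 6 (sole candidate).
(2,1) = 5 (sole candidate).
(2,5) = 3 (sole candidate).
(2,7) = 2 (sole candidate).
(3,3) = 3: row 3 has {1,2,6,7,8,9}; col 3 has {1,2,4,7,8,9}; box has {1,2,4,5,7,8,9} → only 3 remains.
(3,5) = 4: row 3 has {1,2,3,6,7,8,9}; col 5 has {2,3,5,7,8,9}; box has {1,2,3,5,6,7,8,9} → only 4 remains.
(3,7) = 5: row 3 has {1,2,3,4,6,7,8,9}; col 7 has {1,2,4,6,7,8}; box has {1,2,3,4,6,7,8,9} → only 5 remains.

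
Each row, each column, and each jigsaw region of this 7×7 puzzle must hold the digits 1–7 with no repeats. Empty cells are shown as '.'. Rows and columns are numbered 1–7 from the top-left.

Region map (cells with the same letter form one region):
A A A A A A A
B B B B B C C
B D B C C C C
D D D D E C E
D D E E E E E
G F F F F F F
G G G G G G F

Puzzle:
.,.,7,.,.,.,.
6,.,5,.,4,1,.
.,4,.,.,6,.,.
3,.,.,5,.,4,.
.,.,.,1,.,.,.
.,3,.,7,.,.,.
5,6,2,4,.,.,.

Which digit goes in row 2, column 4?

row 6, column 1 = 1: row 6 has {3,7}; col 1 has {3,5,6}; region has {2,4,5,6} → only 1 remains.
row 7, column 7 = 1: row 7 has {2,4,5,6}; col 7 has {}; region has {3,7} → only 1 remains.
row 3, column 3 = 1: in row 3, 1 can only go here (every other open cell in that row sees a 1).
row 4, column 3 = 6: row 4 has {3,4,5}; col 3 has {1,2,5,7}; region has {3,4,5} → only 6 remains.
row 6, column 3 = 4: row 6 has {1,3,7}; col 3 has {1,2,5,6,7}; region has {1,3,7} → only 4 remains.
row 5, column 3 = 3: row 5 has {1}; col 3 has {1,2,4,5,6,7}; region has {1} → only 3 remains.
row 4, column 2 = 1: in row 4, 1 can only go here (every other open cell in that row sees a 1).
row 1, column 5 = 1: in row 1, 1 can only go here (every other open cell in that row sees a 1).
row 5, column 7 = 4: in row 5, 4 can only go here (every other open cell in that row sees a 4).
row 1, column 1 = 4: in row 1, 4 can only go here (every other open cell in that row sees a 4).
row 5, column 6 = 6: in row 5, 6 can only go here (every other open cell in that row sees a 6).
row 5, column 5 = 5: in row 5, 5 can only go here (every other open cell in that row sees a 5).
row 6, column 5 = 2: row 6 has {1,3,4,7}; col 5 has {1,4,5,6}; region has {1,3,4,7} → only 2 remains.
row 6, column 6 = 5: row 6 has {1,2,3,4,7}; col 6 has {1,4,6}; region has {1,2,3,4,7} → only 5 remains.
row 6, column 7 = 6: row 6 has {1,2,3,4,5,7}; col 7 has {1,4}; region has {1,2,3,4,5,7} → only 6 remains.
row 4, column 5 = 7: row 4 has {1,3,4,5,6}; col 5 has {1,2,4,5,6}; region has {1,3,4,5,6} → only 7 remains.
row 4, column 7 = 2: row 4 has {1,3,4,5,6,7}; col 7 has {1,4,6}; region has {1,3,4,5,6,7} → only 2 remains.
row 7, column 5 = 3: row 7 has {1,2,4,5,6}; col 5 has {1,2,4,5,6,7}; region has {1,2,4,5,6} → only 3 remains.
row 7, column 6 = 7: row 7 has {1,2,3,4,5,6}; col 6 has {1,4,5,6}; region has {1,2,3,4,5,6} → only 7 remains.
row 1, column 4 = 6: in row 1, 6 can only go here (every other open cell in that row sees a 6).
row 3, column 7 = 5: in row 3, 5 can only go here (every other open cell in that row sees a 5).
row 1, column 7 = 3: row 1 has {1,4,6,7}; col 7 has {1,2,4,5,6}; region has {1,4,6,7} → only 3 remains.
row 2, column 7 = 7: row 2 has {1,4,5,6}; col 7 has {1,2,3,4,5,6}; region has {1,4,5,6} → only 7 remains.
row 1, column 6 = 2: row 1 has {1,3,4,6,7}; col 6 has {1,4,5,6,7}; region has {1,3,4,6,7} → only 2 remains.
row 2, column 2 = 2: row 2 has {1,4,5,6,7}; col 2 has {1,3,4,6}; region has {1,4,5,6} → only 2 remains.
row 2, column 4 = 3: row 2 has {1,2,4,5,6,7}; col 4 has {1,4,5,6,7}; region has {1,2,4,5,6} → only 3 remains.

3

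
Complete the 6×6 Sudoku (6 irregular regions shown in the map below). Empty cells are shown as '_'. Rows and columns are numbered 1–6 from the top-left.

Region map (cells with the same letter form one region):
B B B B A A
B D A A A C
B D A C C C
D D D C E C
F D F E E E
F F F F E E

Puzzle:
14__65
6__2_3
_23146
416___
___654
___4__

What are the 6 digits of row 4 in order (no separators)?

row 1, column 3 = 2: row 1 has {1,4,5,6}; col 3 has {3,6}; region has {1,4,6} → only 2 remains.
row 1, column 4 = 3: row 1 has {1,2,4,5,6}; col 4 has {1,2,4,6}; region has {1,2,4,6} → only 3 remains.
row 2, column 2 = 5: row 2 has {2,3,6}; col 2 has {1,2,4}; region has {1,2,4,6} → only 5 remains.
row 2, column 5 = 1: row 2 has {2,3,5,6}; col 5 has {4,5,6}; region has {2,3,5,6} → only 1 remains.
row 3, column 1 = 5: row 3 has {1,2,3,4,6}; col 1 has {1,4,6}; region has {1,2,3,4,6} → only 5 remains.
row 4, column 4 = 5: row 4 has {1,4,6}; col 4 has {1,2,3,4,6}; region has {1,3,4,6} → only 5 remains.
row 4, column 6 = 2: row 4 has {1,4,5,6}; col 6 has {3,4,5,6}; region has {1,3,4,5,6} → only 2 remains.
row 5, column 2 = 3: row 5 has {4,5,6}; col 2 has {1,2,4,5}; region has {1,2,4,5,6} → only 3 remains.
row 5, column 3 = 1: row 5 has {3,4,5,6}; col 3 has {2,3,6}; region has {4} → only 1 remains.
row 6, column 2 = 6: row 6 has {4}; col 2 has {1,2,3,4,5}; region has {1,4} → only 6 remains.
row 6, column 3 = 5: row 6 has {4,6}; col 3 has {1,2,3,6}; region has {1,4,6} → only 5 remains.
row 6, column 6 = 1: row 6 has {4,5,6}; col 6 has {2,3,4,5,6}; region has {4,5,6} → only 1 remains.
row 2, column 3 = 4: row 2 has {1,2,3,5,6}; col 3 has {1,2,3,5,6}; region has {1,2,3,5,6} → only 4 remains.
row 4, column 5 = 3: row 4 has {1,2,4,5,6}; col 5 has {1,4,5,6}; region has {1,4,5,6} → only 3 remains.

416532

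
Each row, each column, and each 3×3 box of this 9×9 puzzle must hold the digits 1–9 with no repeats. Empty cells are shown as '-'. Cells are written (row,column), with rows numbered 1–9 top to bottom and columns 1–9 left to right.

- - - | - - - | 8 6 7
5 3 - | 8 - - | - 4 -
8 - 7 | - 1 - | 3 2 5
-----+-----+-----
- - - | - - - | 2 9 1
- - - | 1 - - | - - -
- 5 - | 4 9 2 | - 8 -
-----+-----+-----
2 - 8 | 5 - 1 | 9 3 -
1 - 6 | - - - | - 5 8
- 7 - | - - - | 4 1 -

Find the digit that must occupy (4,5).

5

(2,7) = 1: row 2 has {3,4,5,8}; col 7 has {2,3,4,8,9}; box has {2,3,4,5,6,7,8} → only 1 remains.
(2,9) = 9: row 2 has {1,3,4,5,8}; col 9 has {1,5,7,8}; box has {1,2,3,4,5,6,7,8} → only 9 remains.
(5,8) = 7: row 5 has {1}; col 8 has {1,2,3,4,5,6,8,9}; box has {1,2,8,9} → only 7 remains.
(6,7) = 6: row 6 has {2,4,5,8,9}; col 7 has {1,2,3,4,8,9}; box has {1,2,7,8,9} → only 6 remains.
(6,9) = 3: row 6 has {2,4,5,6,8,9}; col 9 has {1,5,7,8,9}; box has {1,2,6,7,8,9} → only 3 remains.
(7,2) = 4: row 7 has {1,2,3,5,8,9}; col 2 has {3,5,7}; box has {1,2,6,7,8} → only 4 remains.
(7,9) = 6: row 7 has {1,2,3,4,5,8,9}; col 9 has {1,3,5,7,8,9}; box has {1,3,4,5,8,9} → only 6 remains.
(8,2) = 9: row 8 has {1,5,6,8}; col 2 has {3,4,5,7}; box has {1,2,4,6,7,8} → only 9 remains.
(8,7) = 7: row 8 has {1,5,6,8,9}; col 7 has {1,2,3,4,6,8,9}; box has {1,3,4,5,6,8,9} → only 7 remains.
(9,1) = 3: row 9 has {1,4,7}; col 1 has {1,2,5,8}; box has {1,2,4,6,7,8,9} → only 3 remains.
(9,3) = 5: row 9 has {1,3,4,7}; col 3 has {6,7,8}; box has {1,2,3,4,6,7,8,9} → only 5 remains.
(9,9) = 2: row 9 has {1,3,4,5,7}; col 9 has {1,3,5,6,7,8,9}; box has {1,3,4,5,6,7,8,9} → only 2 remains.
(2,3) = 2: row 2 has {1,3,4,5,8,9}; col 3 has {5,6,7,8}; box has {3,5,7,8} → only 2 remains.
(3,2) = 6: row 3 has {1,2,3,5,7,8}; col 2 has {3,4,5,7,9}; box has {2,3,5,7,8} → only 6 remains.
(3,4) = 9: row 3 has {1,2,3,5,6,7,8}; col 4 has {1,4,5,8}; box has {1,8} → only 9 remains.
(3,6) = 4: row 3 has {1,2,3,5,6,7,8,9}; col 6 has {1,2}; box has {1,8,9} → only 4 remains.
(4,2) = 8: row 4 has {1,2,9}; col 2 has {3,4,5,6,7,9}; box has {5} → only 8 remains.
(5,2) = 2: row 5 has {1,7}; col 2 has {3,4,5,6,7,8,9}; box has {5,8} → only 2 remains.
(5,7) = 5: row 5 has {1,2,7}; col 7 has {1,2,3,4,6,7,8,9}; box has {1,2,3,6,7,8,9} → only 5 remains.
(5,9) = 4: row 5 has {1,2,5,7}; col 9 has {1,2,3,5,6,7,8,9}; box has {1,2,3,5,6,7,8,9} → only 4 remains.
(6,1) = 7: row 6 has {2,3,4,5,6,8,9}; col 1 has {1,2,3,5,8}; box has {2,5,8} → only 7 remains.
(6,3) = 1: row 6 has {2,3,4,5,6,7,8,9}; col 3 has {2,5,6,7,8}; box has {2,5,7,8} → only 1 remains.
(7,5) = 7: row 7 has {1,2,3,4,5,6,8,9}; col 5 has {1,9}; box has {1,5} → only 7 remains.
(8,6) = 3: row 8 has {1,5,6,7,8,9}; col 6 has {1,2,4}; box has {1,5,7} → only 3 remains.
(9,4) = 6: row 9 has {1,2,3,4,5,7}; col 4 has {1,4,5,8,9}; box has {1,3,5,7} → only 6 remains.
(9,5) = 8: row 9 has {1,2,3,4,5,6,7}; col 5 has {1,7,9}; box has {1,3,5,6,7} → only 8 remains.
(9,6) = 9: row 9 has {1,2,3,4,5,6,7,8}; col 6 has {1,2,3,4}; box has {1,3,5,6,7,8} → only 9 remains.
(1,2) = 1: row 1 has {6,7,8}; col 2 has {2,3,4,5,6,7,8,9}; box has {2,3,5,6,7,8} → only 1 remains.
(1,6) = 5: row 1 has {1,6,7,8}; col 6 has {1,2,3,4,9}; box has {1,4,8,9} → only 5 remains.
(2,5) = 6: row 2 has {1,2,3,4,5,8,9}; col 5 has {1,7,8,9}; box has {1,4,5,8,9} → only 6 remains.
(2,6) = 7: row 2 has {1,2,3,4,5,6,8,9}; col 6 has {1,2,3,4,5,9}; box has {1,4,5,6,8,9} → only 7 remains.
(4,6) = 6: row 4 has {1,2,8,9}; col 6 has {1,2,3,4,5,7,9}; box has {1,2,4,9} → only 6 remains.
(5,5) = 3: row 5 has {1,2,4,5,7}; col 5 has {1,6,7,8,9}; box has {1,2,4,6,9} → only 3 remains.
(5,6) = 8: row 5 has {1,2,3,4,5,7}; col 6 has {1,2,3,4,5,6,7,9}; box has {1,2,3,4,6,9} → only 8 remains.
(8,4) = 2: row 8 has {1,3,5,6,7,8,9}; col 4 has {1,4,5,6,8,9}; box has {1,3,5,6,7,8,9} → only 2 remains.
(8,5) = 4: row 8 has {1,2,3,5,6,7,8,9}; col 5 has {1,3,6,7,8,9}; box has {1,2,3,5,6,7,8,9} → only 4 remains.
(1,4) = 3: row 1 has {1,5,6,7,8}; col 4 has {1,2,4,5,6,8,9}; box has {1,4,5,6,7,8,9} → only 3 remains.
(1,5) = 2: row 1 has {1,3,5,6,7,8}; col 5 has {1,3,4,6,7,8,9}; box has {1,3,4,5,6,7,8,9} → only 2 remains.
(4,1) = 4: row 4 has {1,2,6,8,9}; col 1 has {1,2,3,5,7,8}; box has {1,2,5,7,8} → only 4 remains.
(4,3) = 3: row 4 has {1,2,4,6,8,9}; col 3 has {1,2,5,6,7,8}; box has {1,2,4,5,7,8} → only 3 remains.
(4,4) = 7: row 4 has {1,2,3,4,6,8,9}; col 4 has {1,2,3,4,5,6,8,9}; box has {1,2,3,4,6,8,9} → only 7 remains.
(4,5) = 5: row 4 has {1,2,3,4,6,7,8,9}; col 5 has {1,2,3,4,6,7,8,9}; box has {1,2,3,4,6,7,8,9} → only 5 remains.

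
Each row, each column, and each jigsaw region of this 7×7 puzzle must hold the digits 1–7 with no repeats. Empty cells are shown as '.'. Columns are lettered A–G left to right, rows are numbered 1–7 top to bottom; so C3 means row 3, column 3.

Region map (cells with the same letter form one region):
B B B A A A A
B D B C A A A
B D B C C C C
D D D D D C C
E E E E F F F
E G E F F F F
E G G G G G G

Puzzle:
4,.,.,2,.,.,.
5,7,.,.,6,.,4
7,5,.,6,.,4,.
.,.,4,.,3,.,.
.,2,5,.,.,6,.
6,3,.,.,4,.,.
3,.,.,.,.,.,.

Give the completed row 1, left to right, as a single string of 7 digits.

4162537

D4 = 1 (sole candidate).
A5 = 1 (sole candidate).
E5 = 7 (sole candidate).
G5 = 3 (sole candidate).
C6 = 7 (sole candidate).
D6 = 5 (sole candidate).
D2 = 3 (sole candidate).
F2 = 1 (sole candidate).
A4 = 2 (sole candidate).
B4 = 6 (sole candidate).
D5 = 4 (sole candidate).
F6 = 2 (sole candidate).
G6 = 1 (sole candidate).
D7 = 7 (sole candidate).
F7 = 5 (sole candidate).
B1 = 1: row 1 has {2,4}; col 2 has {2,3,5,6,7}; region has {4,5,7} → only 1 remains.
E1 = 5: row 1 has {1,2,4}; col 5 has {3,4,6,7}; region has {1,2,4,6} → only 5 remains.
G1 = 7: row 1 has {1,2,4,5}; col 7 has {1,3,4}; region has {1,2,4,5,6} → only 7 remains.
C2 = 2 (sole candidate).
C3 = 3 (sole candidate).
G3 = 2 (sole candidate).
F4 = 7 (sole candidate).
G4 = 5 (sole candidate).
B7 = 4 (sole candidate).
G7 = 6 (sole candidate).
C1 = 6: row 1 has {1,2,4,5,7}; col 3 has {2,3,4,5,7}; region has {1,2,3,4,5,7} → only 6 remains.
F1 = 3: row 1 has {1,2,4,5,6,7}; col 6 has {1,2,4,5,6,7}; region has {1,2,4,5,6,7} → only 3 remains.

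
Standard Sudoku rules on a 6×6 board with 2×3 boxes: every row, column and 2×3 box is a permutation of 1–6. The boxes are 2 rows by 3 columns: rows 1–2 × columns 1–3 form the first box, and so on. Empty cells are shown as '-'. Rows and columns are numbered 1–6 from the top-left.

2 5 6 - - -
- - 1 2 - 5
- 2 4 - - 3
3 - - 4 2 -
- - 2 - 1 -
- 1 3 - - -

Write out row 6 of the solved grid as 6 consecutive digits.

613542

r2c1 = 4 (sole candidate).
r2c2 = 3 (sole candidate).
r2c5 = 6 (sole candidate).
r3c5 = 5 (sole candidate).
r4c2 = 6 (sole candidate).
r4c3 = 5 (sole candidate).
r4c6 = 1 (sole candidate).
r5c2 = 4 (sole candidate).
r5c6 = 6 (sole candidate).
r6c4 = 5: row 6 has {1,3}; col 4 has {2,4}; box has {1,6} → only 5 remains.
r6c5 = 4: row 6 has {1,3,5}; col 5 has {1,2,5,6}; box has {1,5,6} → only 4 remains.
r6c6 = 2: row 6 has {1,3,4,5}; col 6 has {1,3,5,6}; box has {1,4,5,6} → only 2 remains.
r1c5 = 3 (sole candidate).
r1c6 = 4 (sole candidate).
r3c1 = 1 (sole candidate).
r3c4 = 6 (sole candidate).
r5c1 = 5 (sole candidate).
r5c4 = 3 (sole candidate).
r6c1 = 6: row 6 has {1,2,3,4,5}; col 1 has {1,2,3,4,5}; box has {1,2,3,4,5} → only 6 remains.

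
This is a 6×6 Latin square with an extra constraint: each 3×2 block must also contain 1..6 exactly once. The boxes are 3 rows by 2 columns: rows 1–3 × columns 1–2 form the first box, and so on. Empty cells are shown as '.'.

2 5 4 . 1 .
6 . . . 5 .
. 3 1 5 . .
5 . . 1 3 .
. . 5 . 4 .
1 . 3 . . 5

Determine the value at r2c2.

1

r2c3 = 2 (sole candidate).
r2c4 = 3 (sole candidate).
r2c6 = 4 (sole candidate).
r3c1 = 4 (sole candidate).
r4c3 = 6 (sole candidate).
r4c6 = 2 (sole candidate).
r5c1 = 3 (sole candidate).
r5c4 = 2 (sole candidate).
r6c4 = 4 (sole candidate).
r6c5 = 6 (sole candidate).
r1c4 = 6 (sole candidate).
r1c6 = 3 (sole candidate).
r2c2 = 1: row 2 has {2,3,4,5,6}; col 2 has {3,5}; box has {2,3,4,5,6} → only 1 remains.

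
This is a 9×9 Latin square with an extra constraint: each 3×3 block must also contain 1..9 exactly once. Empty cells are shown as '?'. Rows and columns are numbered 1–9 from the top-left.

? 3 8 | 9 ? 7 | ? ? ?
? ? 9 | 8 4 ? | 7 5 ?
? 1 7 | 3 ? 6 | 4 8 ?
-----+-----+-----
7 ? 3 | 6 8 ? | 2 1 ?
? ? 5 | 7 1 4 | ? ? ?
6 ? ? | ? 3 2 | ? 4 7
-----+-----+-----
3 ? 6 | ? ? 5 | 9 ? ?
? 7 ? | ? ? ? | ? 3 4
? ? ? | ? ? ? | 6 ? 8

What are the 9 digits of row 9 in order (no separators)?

154293678

row 1, column 7 = 1: row 1 has {3,7,8,9}; col 7 has {2,4,6,7,9}; box has {4,5,7,8} → only 1 remains.
row 2, column 1 = 2: row 2 has {4,5,7,8,9}; col 1 has {3,6,7}; box has {1,3,7,8,9} → only 2 remains.
row 2, column 2 = 6: row 2 has {2,4,5,7,8,9}; col 2 has {1,3,7}; box has {1,2,3,7,8,9} → only 6 remains.
row 2, column 6 = 1: row 2 has {2,4,5,6,7,8,9}; col 6 has {2,4,5,6,7}; box has {3,4,6,7,8,9} → only 1 remains.
row 2, column 9 = 3: row 2 has {1,2,4,5,6,7,8,9}; col 9 has {4,7,8}; box has {1,4,5,7,8} → only 3 remains.
row 3, column 1 = 5: row 3 has {1,3,4,6,7,8}; col 1 has {2,3,6,7}; box has {1,2,3,6,7,8,9} → only 5 remains.
row 3, column 5 = 2: row 3 has {1,3,4,5,6,7,8}; col 5 has {1,3,4,8}; box has {1,3,4,6,7,8,9} → only 2 remains.
row 3, column 9 = 9: row 3 has {1,2,3,4,5,6,7,8}; col 9 has {3,4,7,8}; box has {1,3,4,5,7,8} → only 9 remains.
row 4, column 6 = 9: row 4 has {1,2,3,6,7,8}; col 6 has {1,2,4,5,6,7}; box has {1,2,3,4,6,7,8} → only 9 remains.
row 4, column 9 = 5: row 4 has {1,2,3,6,7,8,9}; col 9 has {3,4,7,8,9}; box has {1,2,4,7} → only 5 remains.
row 5, column 9 = 6: row 5 has {1,4,5,7}; col 9 has {3,4,5,7,8,9}; box has {1,2,4,5,7} → only 6 remains.
row 6, column 3 = 1: row 6 has {2,3,4,6,7}; col 3 has {3,5,6,7,8,9}; box has {3,5,6,7} → only 1 remains.
row 6, column 4 = 5: row 6 has {1,2,3,4,6,7}; col 4 has {3,6,7,8,9}; box has {1,2,3,4,6,7,8,9} → only 5 remains.
row 6, column 7 = 8: row 6 has {1,2,3,4,5,6,7}; col 7 has {1,2,4,6,7,9}; box has {1,2,4,5,6,7} → only 8 remains.
row 7, column 5 = 7: row 7 has {3,5,6,9}; col 5 has {1,2,3,4,8}; box has {5} → only 7 remains.
row 7, column 8 = 2: row 7 has {3,5,6,7,9}; col 8 has {1,3,4,5,8}; box has {3,4,6,8,9} → only 2 remains.
row 7, column 9 = 1: row 7 has {2,3,5,6,7,9}; col 9 has {3,4,5,6,7,8,9}; box has {2,3,4,6,8,9} → only 1 remains.
row 8, column 3 = 2: row 8 has {3,4,7}; col 3 has {1,3,5,6,7,8,9}; box has {3,6,7} → only 2 remains.
row 8, column 4 = 1: row 8 has {2,3,4,7}; col 4 has {3,5,6,7,8,9}; box has {5,7} → only 1 remains.
row 8, column 6 = 8: row 8 has {1,2,3,4,7}; col 6 has {1,2,4,5,6,7,9}; box has {1,5,7} → only 8 remains.
row 8, column 7 = 5: row 8 has {1,2,3,4,7,8}; col 7 has {1,2,4,6,7,8,9}; box has {1,2,3,4,6,8,9} → only 5 remains.
row 9, column 3 = 4: row 9 has {6,8}; col 3 has {1,2,3,5,6,7,8,9}; box has {2,3,6,7} → only 4 remains.
row 9, column 4 = 2: row 9 has {4,6,8}; col 4 has {1,3,5,6,7,8,9}; box has {1,5,7,8} → only 2 remains.
row 9, column 5 = 9: row 9 has {2,4,6,8}; col 5 has {1,2,3,4,7,8}; box has {1,2,5,7,8} → only 9 remains.
row 9, column 6 = 3: row 9 has {2,4,6,8,9}; col 6 has {1,2,4,5,6,7,8,9}; box has {1,2,5,7,8,9} → only 3 remains.
row 9, column 8 = 7: row 9 has {2,3,4,6,8,9}; col 8 has {1,2,3,4,5,8}; box has {1,2,3,4,5,6,8,9} → only 7 remains.
row 1, column 1 = 4: row 1 has {1,3,7,8,9}; col 1 has {2,3,5,6,7}; box has {1,2,3,5,6,7,8,9} → only 4 remains.
row 1, column 5 = 5: row 1 has {1,3,4,7,8,9}; col 5 has {1,2,3,4,7,8,9}; box has {1,2,3,4,6,7,8,9} → only 5 remains.
row 1, column 8 = 6: row 1 has {1,3,4,5,7,8,9}; col 8 has {1,2,3,4,5,7,8}; box has {1,3,4,5,7,8,9} → only 6 remains.
row 1, column 9 = 2: row 1 has {1,3,4,5,6,7,8,9}; col 9 has {1,3,4,5,6,7,8,9}; box has {1,3,4,5,6,7,8,9} → only 2 remains.
row 4, column 2 = 4: row 4 has {1,2,3,5,6,7,8,9}; col 2 has {1,3,6,7}; box has {1,3,5,6,7} → only 4 remains.
row 5, column 7 = 3: row 5 has {1,4,5,6,7}; col 7 has {1,2,4,5,6,7,8,9}; box has {1,2,4,5,6,7,8} → only 3 remains.
row 5, column 8 = 9: row 5 has {1,3,4,5,6,7}; col 8 has {1,2,3,4,5,6,7,8}; box has {1,2,3,4,5,6,7,8} → only 9 remains.
row 6, column 2 = 9: row 6 has {1,2,3,4,5,6,7,8}; col 2 has {1,3,4,6,7}; box has {1,3,4,5,6,7} → only 9 remains.
row 7, column 2 = 8: row 7 has {1,2,3,5,6,7,9}; col 2 has {1,3,4,6,7,9}; box has {2,3,4,6,7} → only 8 remains.
row 7, column 4 = 4: row 7 has {1,2,3,5,6,7,8,9}; col 4 has {1,2,3,5,6,7,8,9}; box has {1,2,3,5,7,8,9} → only 4 remains.
row 8, column 1 = 9: row 8 has {1,2,3,4,5,7,8}; col 1 has {2,3,4,5,6,7}; box has {2,3,4,6,7,8} → only 9 remains.
row 8, column 5 = 6: row 8 has {1,2,3,4,5,7,8,9}; col 5 has {1,2,3,4,5,7,8,9}; box has {1,2,3,4,5,7,8,9} → only 6 remains.
row 9, column 1 = 1: row 9 has {2,3,4,6,7,8,9}; col 1 has {2,3,4,5,6,7,9}; box has {2,3,4,6,7,8,9} → only 1 remains.
row 9, column 2 = 5: row 9 has {1,2,3,4,6,7,8,9}; col 2 has {1,3,4,6,7,8,9}; box has {1,2,3,4,6,7,8,9} → only 5 remains.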